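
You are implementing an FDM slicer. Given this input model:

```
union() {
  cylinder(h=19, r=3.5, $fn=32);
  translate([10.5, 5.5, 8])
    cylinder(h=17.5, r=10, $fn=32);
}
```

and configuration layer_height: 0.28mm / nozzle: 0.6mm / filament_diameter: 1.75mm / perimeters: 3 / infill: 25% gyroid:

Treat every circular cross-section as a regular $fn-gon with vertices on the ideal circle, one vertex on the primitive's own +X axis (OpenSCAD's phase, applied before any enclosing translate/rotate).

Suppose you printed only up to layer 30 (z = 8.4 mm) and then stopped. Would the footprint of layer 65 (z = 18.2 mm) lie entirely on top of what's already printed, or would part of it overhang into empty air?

entirely on top

Compare the two slices. At z = 8.4: the r=3.5 cylinder contributes a regular 32-gon of circumradius 3.5 (area = (32/2)·3.500²·sin(360°/32) = 38.24 mm²); the r=10 cylinder at (10.5, 5.5) gives a regular 32-gon of circumradius 10 (constant along its height) (area = (32/2)·10.000²·sin(360°/32) = 312.14 mm²); Merging all regions: the regions partially overlap — summed areas 350.38 mm² minus the doubly-counted overlap 5.88 mm² gives 344.50 mm² — area = 344.50 mm². At z = 18.2: the cylinder: section is a regular 32-gon, circumradius r=3.5 (area = (32/2)·3.500²·sin(360°/32) = 38.24 mm²); the cylinder at (10.5, 5.5): section is a regular 32-gon, circumradius r=10 (area = (32/2)·10.000²·sin(360°/32) = 312.14 mm²); Combining (union): the regions partially overlap — summed areas 350.38 mm² minus the doubly-counted overlap 5.88 mm² gives 344.50 mm² — area = 344.50 mm². Checking containment: the cross-section at z = 18.2 is a subset of the cross-section at z = 8.4.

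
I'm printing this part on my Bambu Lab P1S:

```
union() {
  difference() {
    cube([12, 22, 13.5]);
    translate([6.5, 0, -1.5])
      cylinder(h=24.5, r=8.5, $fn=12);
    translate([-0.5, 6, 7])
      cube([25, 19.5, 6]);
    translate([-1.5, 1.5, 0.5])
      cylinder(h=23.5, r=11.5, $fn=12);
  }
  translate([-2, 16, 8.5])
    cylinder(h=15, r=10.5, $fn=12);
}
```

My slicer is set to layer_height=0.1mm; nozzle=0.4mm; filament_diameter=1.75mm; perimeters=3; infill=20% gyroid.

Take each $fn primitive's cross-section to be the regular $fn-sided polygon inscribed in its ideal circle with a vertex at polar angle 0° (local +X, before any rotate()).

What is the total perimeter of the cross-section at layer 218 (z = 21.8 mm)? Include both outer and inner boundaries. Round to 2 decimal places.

At z = 21.8 mm: the cube is absent (z outside [0, 13.5]); the r=8.5 cylinder at (6.5, 0) gives a regular 12-gon of circumradius 8.5 (constant along its height) (perimeter = 2·12·8.500·sin(180°/12) = 52.80 mm); the cube at (-0.5, 6) is absent (z outside [7, 13]); the cylinder at (-1.5, 1.5): section is a regular 12-gon, circumradius r=11.5 (perimeter = 2·12·11.500·sin(180°/12) = 71.43 mm); Taking the first minus the rest: the first operand is absent here, so nothing remains; the cylinder at (-2, 16): section is a regular 12-gon, circumradius r=10.5 (perimeter = 2·12·10.500·sin(180°/12) = 65.22 mm); Taking the union: only the r=10.5 cylinder at (-2, 16) is present, so the union is just that shape — boundary = 65.22 mm. Overall, the cross-section is a single solid region. Total boundary length (outer) = 65.22 mm.

65.22 mm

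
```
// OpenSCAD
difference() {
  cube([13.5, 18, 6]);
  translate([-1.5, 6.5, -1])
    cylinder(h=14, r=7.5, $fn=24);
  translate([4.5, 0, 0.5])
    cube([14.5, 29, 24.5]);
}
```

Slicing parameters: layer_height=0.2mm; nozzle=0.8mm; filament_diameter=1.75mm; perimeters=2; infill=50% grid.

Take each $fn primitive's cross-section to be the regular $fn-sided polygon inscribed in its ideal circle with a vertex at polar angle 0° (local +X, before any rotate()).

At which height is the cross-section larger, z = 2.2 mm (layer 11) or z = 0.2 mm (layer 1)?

layer 1 (z = 0.2 mm)

Layer 11 (z = 2.2): the 13.5×18 cube contributes its full rectangle (area 243.00 mm²); the r=7.5 cylinder at (-1.5, 6.5) gives a regular 24-gon of circumradius 7.5 (constant along its height) (area = (24/2)·7.500²·sin(360°/24) = 174.70 mm²); the 14.5×29 cube at (4.5, 0) contributes its full rectangle (area 420.50 mm²); Subtracting the remaining from the first: starting from the 13.5×18 cube (243.00 mm²), the r=7.5 cylinder at (-1.5, 6.5) partially overlaps it — only the 64.14 mm² overlap (of its 174.70 mm²) is removed, clipping the outline; the 14.5×29 cube at (4.5, 0) partially overlaps it — only the 153.21 mm² overlap (of its 420.50 mm²) is removed, clipping the outline — area = 25.66 mm². So its area = 25.66 mm². Layer 1 (z = 0.2): the cube is present — its section is the full 13.5×18 rectangle (area 243.00 mm²); the cylinder at (-1.5, 6.5): section is a regular 24-gon, circumradius r=7.5 (area = (24/2)·7.500²·sin(360°/24) = 174.70 mm²); the cube at (4.5, 0) does not reach this height (z outside [0.5, 25]); After the difference (first − rest): starting from the 13.5×18 cube (243.00 mm²), the r=7.5 cylinder at (-1.5, 6.5) partially overlaps it — only the 64.14 mm² overlap (of its 174.70 mm²) is removed, clipping the outline — area = 178.86 mm². So its area = 178.86 mm². Layer 1 is larger (178.86 vs 25.66 mm²).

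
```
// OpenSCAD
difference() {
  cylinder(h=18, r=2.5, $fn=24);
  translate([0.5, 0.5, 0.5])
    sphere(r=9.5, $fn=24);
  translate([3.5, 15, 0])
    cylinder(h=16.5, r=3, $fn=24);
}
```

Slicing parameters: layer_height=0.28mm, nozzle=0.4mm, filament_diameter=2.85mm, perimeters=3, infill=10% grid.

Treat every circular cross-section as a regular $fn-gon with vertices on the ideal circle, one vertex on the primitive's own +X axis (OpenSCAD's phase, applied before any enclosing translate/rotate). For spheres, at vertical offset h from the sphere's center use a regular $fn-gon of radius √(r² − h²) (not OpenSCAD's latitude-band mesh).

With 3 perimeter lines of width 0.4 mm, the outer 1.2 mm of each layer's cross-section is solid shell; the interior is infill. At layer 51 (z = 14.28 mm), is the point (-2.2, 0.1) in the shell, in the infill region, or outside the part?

shell

At z = 14.28 mm: the r=2.5 cylinder gives a regular 24-gon of circumradius 2.5 (constant along its height); the sphere at (0.5, 0.5) is not intersected at this z (|z−center|=13.780 > r=9.5); the cylinder at (3.5, 15): section is a regular 24-gon, circumradius r=3; After the difference (first − rest): starting from the r=2.5 cylinder, the r=3 cylinder at (3.5, 15) misses the remaining region (no effect) — 1 connected region. Overall, the cross-section is a single solid region. The nearest boundary edge runs (-2.50, 0.00)→(-2.41, 0.65); distance from the point to it = 0.28 mm. The point is inside the cross-section, 0.28 mm from the nearest boundary — within the 1.2 mm shell band (3 × 0.4).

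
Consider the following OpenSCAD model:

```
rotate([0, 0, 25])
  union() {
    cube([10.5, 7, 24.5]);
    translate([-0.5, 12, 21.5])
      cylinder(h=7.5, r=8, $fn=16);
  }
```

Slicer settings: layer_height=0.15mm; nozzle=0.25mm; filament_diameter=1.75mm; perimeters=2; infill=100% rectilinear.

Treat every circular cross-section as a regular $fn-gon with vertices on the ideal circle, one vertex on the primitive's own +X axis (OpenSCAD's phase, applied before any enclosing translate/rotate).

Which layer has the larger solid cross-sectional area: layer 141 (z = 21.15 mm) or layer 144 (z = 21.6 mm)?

layer 144 (z = 21.6 mm)

Layer 141 (z = 21.15): the cube (footprint 10.5×7) is included at this height (area 73.50 mm²); the cylinder at (-0.5, 12) does not reach this height (z outside [21.5, 29]); Taking the union: only the 10.5×7 cube is present, so the union is just that shape — area = 73.50 mm²; (whole slice rotated 25° about Z — lengths, areas and connectivity unchanged). So its area = 73.50 mm². Layer 144 (z = 21.6): the cube (footprint 10.5×7) is included at this height (area 73.50 mm²); the r=8 cylinder at (-0.5, 12) gives a regular 16-gon of circumradius 8 (constant along its height) (area = (16/2)·8.000²·sin(360°/16) = 195.93 mm²); Combining (union): the regions partially overlap — summed areas 269.43 mm² minus the doubly-counted overlap 10.88 mm² gives 258.56 mm² — area = 258.56 mm²; (rotated 25° about Z; rotation is an isometry so areas/perimeters/island counts are preserved). So its area = 258.56 mm². Layer 144 is larger (258.56 vs 73.50 mm²).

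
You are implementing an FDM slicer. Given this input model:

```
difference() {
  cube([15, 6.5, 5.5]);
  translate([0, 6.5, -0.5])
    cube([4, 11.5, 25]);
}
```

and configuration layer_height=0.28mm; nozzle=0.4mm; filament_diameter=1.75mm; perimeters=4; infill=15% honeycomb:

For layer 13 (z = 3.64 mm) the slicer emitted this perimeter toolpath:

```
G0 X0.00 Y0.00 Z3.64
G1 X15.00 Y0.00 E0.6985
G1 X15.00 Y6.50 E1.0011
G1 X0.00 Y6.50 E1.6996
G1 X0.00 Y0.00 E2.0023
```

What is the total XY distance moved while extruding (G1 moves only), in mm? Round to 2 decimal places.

43.00 mm

Sum the Euclidean lengths of each G1 segment: total = 43.00 mm.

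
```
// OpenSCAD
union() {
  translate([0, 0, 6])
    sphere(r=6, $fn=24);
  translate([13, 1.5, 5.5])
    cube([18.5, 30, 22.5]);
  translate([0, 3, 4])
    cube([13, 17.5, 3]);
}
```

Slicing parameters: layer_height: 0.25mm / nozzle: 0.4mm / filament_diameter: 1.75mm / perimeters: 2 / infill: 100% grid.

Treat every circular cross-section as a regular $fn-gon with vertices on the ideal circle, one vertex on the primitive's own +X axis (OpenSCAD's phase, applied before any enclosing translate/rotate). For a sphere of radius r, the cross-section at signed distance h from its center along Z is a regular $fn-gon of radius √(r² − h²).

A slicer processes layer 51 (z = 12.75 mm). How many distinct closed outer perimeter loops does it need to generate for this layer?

1

At z = 12.75 mm: the sphere does not reach this height (|z−center|=6.750 > r=6); the cube at (13, 1.5) (footprint 18.5×30) is included at this height; the cube at (0, 3) is not intersected at this z (z outside [4, 7]); Combining (union): only the 18.5×30 cube at (13, 1.5) is present, so the union is just that shape — 1 connected region. The result has 1 disconnected region.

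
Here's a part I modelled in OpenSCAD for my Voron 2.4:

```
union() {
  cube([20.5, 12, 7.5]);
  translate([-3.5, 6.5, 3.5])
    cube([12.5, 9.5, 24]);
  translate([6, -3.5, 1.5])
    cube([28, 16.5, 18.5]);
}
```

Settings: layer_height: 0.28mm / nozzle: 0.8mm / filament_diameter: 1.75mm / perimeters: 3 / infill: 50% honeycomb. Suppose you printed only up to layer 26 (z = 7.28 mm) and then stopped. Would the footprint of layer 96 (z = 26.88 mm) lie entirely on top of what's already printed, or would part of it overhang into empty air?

Compare the two slices. At z = 7.28: the 20.5×12 cube contributes its full rectangle (area 246.00 mm²); the cube at (-3.5, 6.5) (footprint 12.5×9.5) is included at this height (area 118.75 mm²); the cube at (6, -3.5) (footprint 28×16.5) is included at this height (area 462.00 mm²); Combining (union): the regions partially overlap — summed areas 826.75 mm² minus the doubly-counted overlap 226.50 mm² gives 600.25 mm² — area = 600.25 mm². At z = 26.88: the cube is absent (z outside [0, 7.5]); the cube at (-3.5, 6.5) is present — its section is the full 12.5×9.5 rectangle (area 118.75 mm²); the cube at (6, -3.5) is not intersected at this z (z outside [1.5, 20]); Merging all regions: only the 12.5×9.5 cube at (-3.5, 6.5) is present, so the union is just that shape — area = 118.75 mm². Checking containment: the cross-section at z = 26.88 is a subset of the cross-section at z = 7.28.

entirely on top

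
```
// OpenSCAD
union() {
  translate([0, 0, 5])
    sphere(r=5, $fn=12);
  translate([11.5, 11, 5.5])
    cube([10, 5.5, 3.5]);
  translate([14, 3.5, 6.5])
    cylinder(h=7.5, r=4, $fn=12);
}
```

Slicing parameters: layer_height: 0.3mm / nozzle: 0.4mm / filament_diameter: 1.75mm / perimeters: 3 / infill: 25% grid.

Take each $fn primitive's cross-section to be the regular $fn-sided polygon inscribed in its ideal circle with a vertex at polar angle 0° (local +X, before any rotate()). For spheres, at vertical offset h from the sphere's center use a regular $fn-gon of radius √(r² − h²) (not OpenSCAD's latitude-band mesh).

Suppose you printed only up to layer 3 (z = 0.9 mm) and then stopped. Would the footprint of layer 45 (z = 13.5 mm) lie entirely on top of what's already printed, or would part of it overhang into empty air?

part overhangs

Compare the two slices. At z = 0.9: the sphere: section is a regular 12-gon, circumradius = √(r²−h²) = √(5²−4.1²) = 2.862 (area = (12/2)·2.862²·sin(360°/12) = 24.57 mm²); the cube at (11.5, 11) does not reach this height (z outside [5.5, 9]); the cylinder at (14, 3.5) does not reach this height (z outside [6.5, 14]); Combining (union): only the r=5 sphere is present, so the union is just that shape — area = 24.57 mm². At z = 13.5: the sphere is not intersected at this z (|z−center|=8.500 > r=5); the cube at (11.5, 11) is not intersected at this z (z outside [5.5, 9]); the r=4 cylinder at (14, 3.5) contributes a regular 12-gon of circumradius 4 (area = (12/2)·4.000²·sin(360°/12) = 48.00 mm²); Merging all regions: only the r=4 cylinder at (14, 3.5) is present, so the union is just that shape — area = 48.00 mm². Checking containment: at z = 13.5 the cross-section extends beyond the z = 0.9 cross-section by about 48.00 mm².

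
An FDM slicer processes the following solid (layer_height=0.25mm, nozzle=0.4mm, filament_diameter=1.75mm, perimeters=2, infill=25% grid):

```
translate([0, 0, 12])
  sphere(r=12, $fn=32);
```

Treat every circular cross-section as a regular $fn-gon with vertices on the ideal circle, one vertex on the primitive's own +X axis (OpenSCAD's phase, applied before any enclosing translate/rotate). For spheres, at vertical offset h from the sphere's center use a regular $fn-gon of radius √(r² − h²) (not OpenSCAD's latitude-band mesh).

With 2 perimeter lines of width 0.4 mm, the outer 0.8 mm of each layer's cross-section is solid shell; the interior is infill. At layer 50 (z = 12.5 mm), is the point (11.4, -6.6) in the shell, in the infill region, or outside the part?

At z = 12.5 mm: the sphere: section is a regular 32-gon, circumradius = √(r²−h²) = √(12²−0.5²) = 11.990. Overall, the cross-section is a single solid region. The nearest boundary edge runs (9.97, -6.66)→(11.08, -4.59); distance from the point to it = 1.23 mm. The point is not inside any of the regions above, so it lies outside the cross-section (1.23 mm from the nearest boundary).

outside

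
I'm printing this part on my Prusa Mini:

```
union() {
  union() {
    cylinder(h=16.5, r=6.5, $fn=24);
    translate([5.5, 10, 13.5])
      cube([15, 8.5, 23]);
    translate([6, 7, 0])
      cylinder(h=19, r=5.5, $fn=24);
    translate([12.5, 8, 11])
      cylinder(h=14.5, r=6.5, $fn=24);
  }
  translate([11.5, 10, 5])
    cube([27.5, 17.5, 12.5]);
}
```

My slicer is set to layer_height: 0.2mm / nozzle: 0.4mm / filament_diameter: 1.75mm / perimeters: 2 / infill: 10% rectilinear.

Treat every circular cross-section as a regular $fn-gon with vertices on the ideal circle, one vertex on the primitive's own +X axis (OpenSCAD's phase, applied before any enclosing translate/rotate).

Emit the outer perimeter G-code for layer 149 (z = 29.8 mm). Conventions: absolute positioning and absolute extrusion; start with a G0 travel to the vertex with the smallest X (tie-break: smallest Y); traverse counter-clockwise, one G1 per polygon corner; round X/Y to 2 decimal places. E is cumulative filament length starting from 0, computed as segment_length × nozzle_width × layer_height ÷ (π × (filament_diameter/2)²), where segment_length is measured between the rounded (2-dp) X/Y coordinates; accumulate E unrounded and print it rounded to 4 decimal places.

At z = 29.8 mm: the cylinder is absent (z outside [0, 16.5]); the cube at (5.5, 10) (footprint 15×8.5) is included at this height; the cylinder at (6, 7) is absent (z outside [0, 19]); the cylinder at (12.5, 8) is absent (z outside [11, 25.5]); Taking the union: only the 15×8.5 cube at (5.5, 10) is present, so the union is just that shape — 1 connected region; the cube at (11.5, 10) is absent (z outside [5, 17.5]); Taking the union: only that combined region is present, so the union is just that shape — 1 connected region. The outline is a single polygon with 4 vertices. Extrusion per mm of travel: 0.4 × 0.2 / (π × 0.875²) = 0.033260. Accumulating E over each segment gives final E = 1.5632.

G0 X5.50 Y10.00 Z29.80
G1 X20.50 Y10.00 E0.4989
G1 X20.50 Y18.50 E0.7816
G1 X5.50 Y18.50 E1.2805
G1 X5.50 Y10.00 E1.5632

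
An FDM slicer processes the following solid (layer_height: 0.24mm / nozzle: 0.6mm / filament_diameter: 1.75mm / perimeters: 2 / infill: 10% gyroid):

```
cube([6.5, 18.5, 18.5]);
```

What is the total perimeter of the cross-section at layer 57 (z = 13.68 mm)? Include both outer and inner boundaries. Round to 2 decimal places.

50.00 mm

At z = 13.68 mm: the cube (footprint 6.5×18.5) is included at this height (perimeter 50.00 mm). Overall, the cross-section is a single solid region. Total boundary length (outer) = 50.00 mm.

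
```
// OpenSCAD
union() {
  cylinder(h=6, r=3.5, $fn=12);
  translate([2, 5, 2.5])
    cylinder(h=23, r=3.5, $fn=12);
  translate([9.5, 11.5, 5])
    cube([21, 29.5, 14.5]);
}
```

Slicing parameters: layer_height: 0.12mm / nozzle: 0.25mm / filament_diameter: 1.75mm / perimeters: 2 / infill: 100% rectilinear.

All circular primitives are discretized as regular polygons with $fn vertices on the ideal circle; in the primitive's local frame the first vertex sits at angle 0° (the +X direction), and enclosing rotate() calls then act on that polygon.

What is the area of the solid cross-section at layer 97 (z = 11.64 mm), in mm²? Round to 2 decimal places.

656.25 mm²

At z = 11.64 mm: the cylinder does not reach this height (z outside [0, 6]); the cylinder at (2, 5): section is a regular 12-gon, circumradius r=3.5 (area = (12/2)·3.500²·sin(360°/12) = 36.75 mm²); the 21×29.5 cube at (9.5, 11.5) contributes its full rectangle (area 619.50 mm²); Taking the union: the 2 present regions are separate (no shared area or edge), so areas and boundary lengths simply add and each stays a separate island — area = 656.25 mm². Overall, the cross-section has 2 separate islands. Net area = 656.25 mm².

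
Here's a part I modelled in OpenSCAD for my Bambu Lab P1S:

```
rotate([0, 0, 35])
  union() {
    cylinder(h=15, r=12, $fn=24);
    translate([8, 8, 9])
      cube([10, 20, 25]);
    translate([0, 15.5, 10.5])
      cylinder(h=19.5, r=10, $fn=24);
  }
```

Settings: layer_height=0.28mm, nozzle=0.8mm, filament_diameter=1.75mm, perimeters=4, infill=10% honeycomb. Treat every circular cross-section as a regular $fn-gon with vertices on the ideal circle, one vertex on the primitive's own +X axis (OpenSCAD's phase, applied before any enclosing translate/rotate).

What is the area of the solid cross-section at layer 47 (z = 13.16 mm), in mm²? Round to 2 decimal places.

874.43 mm²

At z = 13.16 mm: the r=12 cylinder contributes a regular 24-gon of circumradius 12 (area = (24/2)·12.000²·sin(360°/24) = 447.24 mm²); the 10×20 cube at (8, 8) contributes its full rectangle (area 200.00 mm²); the cylinder at (0, 15.5): section is a regular 24-gon, circumradius r=10 (area = (24/2)·10.000²·sin(360°/24) = 310.58 mm²); Combining (union): the regions partially overlap — summed areas 957.82 mm² minus the doubly-counted overlap 83.40 mm² gives 874.43 mm² — area = 874.43 mm²; (rotated 35° about Z; rotation is an isometry so areas/perimeters/island counts are preserved). Overall, the cross-section is one region with 1 hole. Net area = 874.43 mm².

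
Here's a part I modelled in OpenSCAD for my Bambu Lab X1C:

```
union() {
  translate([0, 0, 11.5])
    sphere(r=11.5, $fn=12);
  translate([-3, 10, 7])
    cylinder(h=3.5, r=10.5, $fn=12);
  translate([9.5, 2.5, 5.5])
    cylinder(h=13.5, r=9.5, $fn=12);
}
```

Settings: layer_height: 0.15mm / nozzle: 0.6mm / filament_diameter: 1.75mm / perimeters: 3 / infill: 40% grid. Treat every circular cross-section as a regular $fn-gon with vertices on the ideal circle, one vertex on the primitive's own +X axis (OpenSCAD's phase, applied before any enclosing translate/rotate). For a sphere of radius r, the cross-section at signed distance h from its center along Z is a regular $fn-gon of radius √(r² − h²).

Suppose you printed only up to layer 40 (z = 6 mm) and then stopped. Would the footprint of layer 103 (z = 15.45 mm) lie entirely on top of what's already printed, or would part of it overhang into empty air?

part overhangs

Compare the two slices. At z = 6: the r=11.5 sphere slices to a regular 12-gon of circumradius 10.100 (√(r²−h²) with h=5.5 from center) (area = (12/2)·10.100²·sin(360°/12) = 306.00 mm²); the cylinder at (-3, 10) does not reach this height (z outside [7, 10.5]); the cylinder at (9.5, 2.5): section is a regular 12-gon, circumradius r=9.5 (area = (12/2)·9.500²·sin(360°/12) = 270.75 mm²); Taking the union: the regions partially overlap — summed areas 576.75 mm² minus the doubly-counted overlap 108.54 mm² gives 468.21 mm² — area = 468.21 mm². At z = 15.45: the sphere: section is a regular 12-gon, circumradius = √(r²−h²) = √(11.5²−3.95²) = 10.800 (area = (12/2)·10.800²·sin(360°/12) = 349.94 mm²); the cylinder at (-3, 10) does not reach this height (z outside [7, 10.5]); the r=9.5 cylinder at (9.5, 2.5) gives a regular 12-gon of circumradius 9.5 (constant along its height) (area = (12/2)·9.500²·sin(360°/12) = 270.75 mm²); Taking the union: the regions partially overlap — summed areas 620.69 mm² minus the doubly-counted overlap 121.96 mm² gives 498.73 mm² — area = 498.73 mm². Checking containment: at z = 15.45 the cross-section extends beyond the z = 6 cross-section by about 30.52 mm².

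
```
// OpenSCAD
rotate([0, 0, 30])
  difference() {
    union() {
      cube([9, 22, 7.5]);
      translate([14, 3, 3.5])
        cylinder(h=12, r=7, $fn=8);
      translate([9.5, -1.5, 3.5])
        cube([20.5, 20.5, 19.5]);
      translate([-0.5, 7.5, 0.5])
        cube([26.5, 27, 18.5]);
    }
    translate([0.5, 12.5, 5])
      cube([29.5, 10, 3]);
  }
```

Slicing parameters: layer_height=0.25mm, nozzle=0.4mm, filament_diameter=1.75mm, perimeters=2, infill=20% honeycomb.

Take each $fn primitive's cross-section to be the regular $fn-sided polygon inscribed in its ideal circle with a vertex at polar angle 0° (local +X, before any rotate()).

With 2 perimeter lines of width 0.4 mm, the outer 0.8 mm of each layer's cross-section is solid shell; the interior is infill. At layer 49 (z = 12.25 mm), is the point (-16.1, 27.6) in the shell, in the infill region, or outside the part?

At z = 12.25 mm: the cube is absent (z outside [0, 7.5]); the r=7 cylinder at (14, 3) contributes a regular 8-gon of circumradius 7; the 20.5×20.5 cube at (9.5, -1.5) contributes its full rectangle; the cube at (-0.5, 7.5) is present — its section is the full 26.5×27 rectangle; Taking the union: the regions partially overlap (shared area 299.55 mm²), so overlapping operands fuse into one piece — 1 connected region; the cube at (0.5, 12.5) is absent (z outside [5, 8]); Subtracting the remaining from the first: none of the subtracted shapes is present at this height, so the result so far is unchanged — 1 connected region; (rotated 30° about Z; rotation is an isometry so areas/perimeters/island counts are preserved). Overall, the cross-section is a single solid region. Undo the 30° rotation: the query point maps to (-0.143, 31.952) in the un-rotated model frame. The nearest boundary edge runs (-0.50, 7.50)→(-0.50, 34.50); distance from the point to it = 0.36 mm. The point is inside the cross-section, 0.36 mm from the nearest boundary — within the 0.8 mm shell band (2 × 0.4).

shell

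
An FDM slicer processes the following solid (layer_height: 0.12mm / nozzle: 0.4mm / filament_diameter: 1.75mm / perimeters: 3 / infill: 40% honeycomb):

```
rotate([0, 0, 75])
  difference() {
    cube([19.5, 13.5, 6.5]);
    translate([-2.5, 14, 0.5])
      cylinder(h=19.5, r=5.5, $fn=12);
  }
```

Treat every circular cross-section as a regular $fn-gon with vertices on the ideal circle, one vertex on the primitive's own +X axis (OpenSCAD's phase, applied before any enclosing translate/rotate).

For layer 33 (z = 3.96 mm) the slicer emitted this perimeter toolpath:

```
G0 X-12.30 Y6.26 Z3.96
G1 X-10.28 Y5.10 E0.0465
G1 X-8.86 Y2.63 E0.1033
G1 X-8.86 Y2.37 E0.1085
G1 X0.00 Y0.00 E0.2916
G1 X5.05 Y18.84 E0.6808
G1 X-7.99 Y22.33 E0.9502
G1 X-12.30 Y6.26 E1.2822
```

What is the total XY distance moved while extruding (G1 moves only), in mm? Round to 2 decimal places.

Sum the Euclidean lengths of each G1 segment: total = 64.25 mm.

64.25 mm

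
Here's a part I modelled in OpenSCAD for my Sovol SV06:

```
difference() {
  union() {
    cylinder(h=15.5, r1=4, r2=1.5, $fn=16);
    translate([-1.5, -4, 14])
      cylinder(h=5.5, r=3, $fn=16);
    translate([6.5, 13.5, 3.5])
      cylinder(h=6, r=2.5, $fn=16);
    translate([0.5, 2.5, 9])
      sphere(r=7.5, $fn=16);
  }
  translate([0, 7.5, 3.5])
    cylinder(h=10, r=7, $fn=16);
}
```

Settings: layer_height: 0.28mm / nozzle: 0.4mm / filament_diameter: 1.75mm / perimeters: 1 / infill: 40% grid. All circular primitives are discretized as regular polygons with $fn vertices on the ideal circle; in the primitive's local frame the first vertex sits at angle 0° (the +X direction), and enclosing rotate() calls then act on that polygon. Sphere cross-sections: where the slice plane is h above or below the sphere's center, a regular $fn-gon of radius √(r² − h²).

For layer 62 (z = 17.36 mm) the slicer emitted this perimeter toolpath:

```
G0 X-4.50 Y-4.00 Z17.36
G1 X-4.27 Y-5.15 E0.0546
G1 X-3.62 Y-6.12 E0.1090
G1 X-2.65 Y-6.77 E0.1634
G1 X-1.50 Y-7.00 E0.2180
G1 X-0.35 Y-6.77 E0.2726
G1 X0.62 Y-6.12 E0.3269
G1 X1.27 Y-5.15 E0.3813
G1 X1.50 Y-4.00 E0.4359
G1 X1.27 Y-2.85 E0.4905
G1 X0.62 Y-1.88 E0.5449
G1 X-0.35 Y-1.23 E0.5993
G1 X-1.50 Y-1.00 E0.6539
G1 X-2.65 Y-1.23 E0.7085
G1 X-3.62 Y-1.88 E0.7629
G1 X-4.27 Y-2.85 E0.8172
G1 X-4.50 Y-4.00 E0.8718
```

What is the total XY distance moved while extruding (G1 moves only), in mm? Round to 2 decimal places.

18.72 mm

Sum the Euclidean lengths of each G1 segment: total = 18.72 mm.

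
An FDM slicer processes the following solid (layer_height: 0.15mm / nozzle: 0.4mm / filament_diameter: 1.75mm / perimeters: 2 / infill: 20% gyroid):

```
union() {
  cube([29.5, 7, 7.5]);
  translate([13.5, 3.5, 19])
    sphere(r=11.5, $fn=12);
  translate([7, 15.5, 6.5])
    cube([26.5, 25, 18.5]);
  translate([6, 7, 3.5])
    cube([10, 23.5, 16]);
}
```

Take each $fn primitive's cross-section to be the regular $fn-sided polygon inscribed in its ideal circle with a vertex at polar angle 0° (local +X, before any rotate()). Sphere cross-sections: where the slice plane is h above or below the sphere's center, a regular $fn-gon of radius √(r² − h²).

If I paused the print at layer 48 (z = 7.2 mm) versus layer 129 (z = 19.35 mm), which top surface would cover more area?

layer 129 (z = 19.35 mm)

Layer 48 (z = 7.2): the cube is present — its section is the full 29.5×7 rectangle (area 206.50 mm²); the sphere at (13.5, 3.5) is absent (|z−center|=11.800 > r=11.5); the 26.5×25 cube at (7, 15.5) contributes its full rectangle (area 662.50 mm²); the cube at (6, 7) (footprint 10×23.5) is included at this height (area 235.00 mm²); Combining (union): the regions partially overlap — summed areas 1104.00 mm² minus the doubly-counted overlap 135.00 mm² gives 969.00 mm² — area = 969.00 mm². So its area = 969.00 mm². Layer 129 (z = 19.35): the cube is absent (z outside [0, 7.5]); the r=11.5 sphere at (13.5, 3.5) contributes a regular 12-gon of circumradius √(11.5²−0.35²) = 11.495 (area = (12/2)·11.495²·sin(360°/12) = 396.38 mm²); the cube at (7, 15.5) (footprint 26.5×25) is included at this height (area 662.50 mm²); the 10×23.5 cube at (6, 7) contributes its full rectangle (area 235.00 mm²); Taking the union: the regions partially overlap — summed areas 1293.88 mm² minus the doubly-counted overlap 205.45 mm² gives 1088.43 mm² — area = 1088.43 mm². So its area = 1088.43 mm². Layer 129 is larger (1088.43 vs 969.00 mm²).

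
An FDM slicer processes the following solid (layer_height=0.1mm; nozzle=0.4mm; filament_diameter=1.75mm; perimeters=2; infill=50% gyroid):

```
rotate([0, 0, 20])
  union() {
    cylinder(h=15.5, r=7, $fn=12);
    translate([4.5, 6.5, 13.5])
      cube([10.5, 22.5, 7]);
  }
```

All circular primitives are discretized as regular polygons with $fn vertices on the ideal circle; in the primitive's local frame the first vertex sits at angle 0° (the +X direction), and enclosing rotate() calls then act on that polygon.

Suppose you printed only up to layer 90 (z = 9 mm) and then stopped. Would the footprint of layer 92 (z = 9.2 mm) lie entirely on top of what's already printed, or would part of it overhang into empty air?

Compare the two slices. At z = 9: the r=7 cylinder contributes a regular 12-gon of circumradius 7 (area = (12/2)·7.000²·sin(360°/12) = 147.00 mm²); the cube at (4.5, 6.5) is not intersected at this z (z outside [13.5, 20.5]); Merging all regions: only the r=7 cylinder is present, so the union is just that shape — area = 147.00 mm²; (whole slice rotated 20° about Z — lengths, areas and connectivity unchanged). At z = 9.2: the r=7 cylinder contributes a regular 12-gon of circumradius 7 (area = (12/2)·7.000²·sin(360°/12) = 147.00 mm²); the cube at (4.5, 6.5) does not reach this height (z outside [13.5, 20.5]); Taking the union: only the r=7 cylinder is present, so the union is just that shape — area = 147.00 mm²; (whole slice rotated 20° about Z — lengths, areas and connectivity unchanged). Checking containment: the cross-section at z = 9.2 is a subset of the cross-section at z = 9.

entirely on top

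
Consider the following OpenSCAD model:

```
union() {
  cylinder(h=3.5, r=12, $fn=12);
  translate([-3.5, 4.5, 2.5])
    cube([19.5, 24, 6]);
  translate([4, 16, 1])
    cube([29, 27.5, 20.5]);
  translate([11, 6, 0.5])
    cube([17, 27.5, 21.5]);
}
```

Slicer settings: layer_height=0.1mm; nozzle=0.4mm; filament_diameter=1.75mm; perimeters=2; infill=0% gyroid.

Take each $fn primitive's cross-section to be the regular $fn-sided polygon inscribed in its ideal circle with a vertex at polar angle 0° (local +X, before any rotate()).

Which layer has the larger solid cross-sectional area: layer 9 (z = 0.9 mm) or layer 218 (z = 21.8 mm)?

Layer 9 (z = 0.9): the r=12 cylinder contributes a regular 12-gon of circumradius 12 (area = (12/2)·12.000²·sin(360°/12) = 432.00 mm²); the cube at (-3.5, 4.5) is not intersected at this z (z outside [2.5, 8.5]); the cube at (4, 16) is absent (z outside [1, 21.5]); the 17×27.5 cube at (11, 6) contributes its full rectangle (area 467.50 mm²); Taking the union: the 2 present regions are separate (no shared area or edge), so areas and boundary lengths simply add and each stays a separate island — area = 899.50 mm². So its area = 899.50 mm². Layer 218 (z = 21.8): the cylinder is not intersected at this z (z outside [0, 3.5]); the cube at (-3.5, 4.5) is not intersected at this z (z outside [2.5, 8.5]); the cube at (4, 16) does not reach this height (z outside [1, 21.5]); the 17×27.5 cube at (11, 6) contributes its full rectangle (area 467.50 mm²); Merging all regions: only the 17×27.5 cube at (11, 6) is present, so the union is just that shape — area = 467.50 mm². So its area = 467.50 mm². Layer 9 is larger (899.50 vs 467.50 mm²).

layer 9 (z = 0.9 mm)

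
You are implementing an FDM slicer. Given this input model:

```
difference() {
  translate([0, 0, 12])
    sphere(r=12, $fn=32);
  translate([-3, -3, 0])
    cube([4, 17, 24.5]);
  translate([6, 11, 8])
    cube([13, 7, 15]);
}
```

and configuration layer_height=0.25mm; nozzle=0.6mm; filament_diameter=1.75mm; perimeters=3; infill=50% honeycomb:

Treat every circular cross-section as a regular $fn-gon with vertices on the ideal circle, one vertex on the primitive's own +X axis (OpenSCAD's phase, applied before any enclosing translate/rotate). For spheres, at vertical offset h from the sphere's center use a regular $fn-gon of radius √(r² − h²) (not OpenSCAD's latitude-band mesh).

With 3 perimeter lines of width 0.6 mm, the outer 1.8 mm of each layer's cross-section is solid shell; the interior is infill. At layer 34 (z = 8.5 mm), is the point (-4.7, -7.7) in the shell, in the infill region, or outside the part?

At z = 8.5 mm: the r=12 sphere slices to a regular 32-gon of circumradius 11.478 (√(r²−h²) with h=3.5 from center); the cube at (-3, -3) (footprint 4×17) is included at this height; the cube at (6, 11) (footprint 13×7) is included at this height; After the difference (first − rest): starting from the r=12 sphere, the 4×17 cube at (-3, -3) partially overlaps it — only the 57.36 mm² overlap (of its 68.00 mm²) is removed, clipping the outline; the 13×7 cube at (6, 11) misses the remaining region (no effect) — 1 connected region. Overall, the cross-section is a single solid region. The nearest boundary edge runs (-4.39, -10.60)→(-6.38, -9.54); distance from the point to it = 2.42 mm. The point is inside the cross-section and 2.42 mm from the nearest boundary — more than the 1.8 mm shell width (3 × 0.6), so it's in the infill interior.

infill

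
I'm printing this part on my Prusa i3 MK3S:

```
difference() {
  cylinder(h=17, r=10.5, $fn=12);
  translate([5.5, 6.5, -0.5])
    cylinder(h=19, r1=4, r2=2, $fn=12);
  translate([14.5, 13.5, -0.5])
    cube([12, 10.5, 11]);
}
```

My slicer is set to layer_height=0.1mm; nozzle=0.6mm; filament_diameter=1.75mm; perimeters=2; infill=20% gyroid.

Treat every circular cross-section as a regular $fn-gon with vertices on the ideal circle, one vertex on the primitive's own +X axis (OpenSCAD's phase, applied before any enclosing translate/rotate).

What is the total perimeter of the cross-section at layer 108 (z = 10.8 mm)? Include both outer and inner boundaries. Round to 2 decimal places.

At z = 10.8 mm: the r=10.5 cylinder gives a regular 12-gon of circumradius 10.5 (constant along its height) (perimeter = 2·12·10.500·sin(180°/12) = 65.22 mm); the cone at (5.5, 6.5) contributes a regular 12-gon of circumradius 2.811 (interpolated between r1=4 and r2=2 at t=0.595) (perimeter = 2·12·2.811·sin(180°/12) = 17.46 mm); the cube at (14.5, 13.5) is absent (z outside [-0.5, 10.5]); Subtracting the remaining from the first: starting from the r=10.5 cylinder, the cone at (5.5, 6.5) partially overlaps it — only the 20.33 mm² overlap (of its 23.70 mm²) is removed, clipping the outline — boundary = 72.91 mm. Overall, the cross-section is a single solid region. Total boundary length (outer) = 72.91 mm.

72.91 mm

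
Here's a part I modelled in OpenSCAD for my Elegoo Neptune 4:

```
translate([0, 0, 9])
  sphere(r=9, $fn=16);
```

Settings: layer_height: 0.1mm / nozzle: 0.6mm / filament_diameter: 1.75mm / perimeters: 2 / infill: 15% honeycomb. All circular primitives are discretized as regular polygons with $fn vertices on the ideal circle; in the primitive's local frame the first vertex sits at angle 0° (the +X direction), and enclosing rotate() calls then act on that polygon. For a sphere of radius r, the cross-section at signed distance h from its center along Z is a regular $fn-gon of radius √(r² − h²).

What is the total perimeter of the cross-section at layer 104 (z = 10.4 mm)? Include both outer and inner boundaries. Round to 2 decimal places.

At z = 10.4 mm: the r=9 sphere slices to a regular 16-gon of circumradius 8.890 (√(r²−h²) with h=1.4 from center) (perimeter = 2·16·8.890·sin(180°/16) = 55.50 mm). Overall, the cross-section is a single solid region. Total boundary length (outer) = 55.50 mm.

55.50 mm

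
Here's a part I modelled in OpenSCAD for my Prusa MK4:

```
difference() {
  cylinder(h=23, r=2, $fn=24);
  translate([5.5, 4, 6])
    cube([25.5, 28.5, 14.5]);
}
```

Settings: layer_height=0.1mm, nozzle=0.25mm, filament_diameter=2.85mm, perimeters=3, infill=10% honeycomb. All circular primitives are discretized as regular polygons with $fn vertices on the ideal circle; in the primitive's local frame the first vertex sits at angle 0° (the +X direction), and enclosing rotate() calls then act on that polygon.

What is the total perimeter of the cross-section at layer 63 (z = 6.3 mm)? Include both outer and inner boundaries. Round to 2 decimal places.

At z = 6.3 mm: the r=2 cylinder contributes a regular 24-gon of circumradius 2 (perimeter = 2·24·2.000·sin(180°/24) = 12.53 mm); the cube at (5.5, 4) (footprint 25.5×28.5) is included at this height (perimeter 108.00 mm); Taking the first minus the rest: starting from the r=2 cylinder, the 25.5×28.5 cube at (5.5, 4) misses the remaining region (no effect) — boundary = 12.53 mm. Overall, the cross-section is a single solid region. Total boundary length (outer) = 12.53 mm.

12.53 mm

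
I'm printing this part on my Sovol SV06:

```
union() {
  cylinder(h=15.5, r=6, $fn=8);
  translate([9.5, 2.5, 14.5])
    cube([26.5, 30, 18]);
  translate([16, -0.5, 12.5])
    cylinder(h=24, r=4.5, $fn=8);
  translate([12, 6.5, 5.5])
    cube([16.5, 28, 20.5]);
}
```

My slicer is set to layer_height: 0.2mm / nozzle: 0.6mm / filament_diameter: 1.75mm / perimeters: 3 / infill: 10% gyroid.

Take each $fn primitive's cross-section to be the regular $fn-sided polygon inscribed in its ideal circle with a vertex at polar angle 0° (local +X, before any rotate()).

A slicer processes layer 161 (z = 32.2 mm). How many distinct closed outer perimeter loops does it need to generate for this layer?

1

At z = 32.2 mm: the cylinder does not reach this height (z outside [0, 15.5]); the cube at (9.5, 2.5) is present — its section is the full 26.5×30 rectangle; the cylinder at (16, -0.5): section is a regular 8-gon, circumradius r=4.5; the cube at (12, 6.5) does not reach this height (z outside [5.5, 26]); Combining (union): the regions partially overlap (shared area 5.37 mm²), so overlapping operands fuse into one piece — 1 connected region. The result has 1 disconnected region.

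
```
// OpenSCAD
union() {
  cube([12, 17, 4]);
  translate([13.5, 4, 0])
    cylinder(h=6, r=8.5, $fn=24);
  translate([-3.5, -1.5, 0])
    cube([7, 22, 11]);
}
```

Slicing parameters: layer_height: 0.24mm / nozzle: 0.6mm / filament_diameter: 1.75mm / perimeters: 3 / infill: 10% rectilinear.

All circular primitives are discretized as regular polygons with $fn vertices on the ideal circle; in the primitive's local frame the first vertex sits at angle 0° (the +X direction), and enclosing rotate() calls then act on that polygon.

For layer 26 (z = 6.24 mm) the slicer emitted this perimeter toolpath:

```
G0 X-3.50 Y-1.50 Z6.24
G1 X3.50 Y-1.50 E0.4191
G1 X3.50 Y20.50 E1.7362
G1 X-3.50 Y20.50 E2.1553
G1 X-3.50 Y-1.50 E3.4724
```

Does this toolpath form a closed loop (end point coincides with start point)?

yes

Start point (G0): (-3.50, -1.50). End point (last G1): the path returns to the start — closed.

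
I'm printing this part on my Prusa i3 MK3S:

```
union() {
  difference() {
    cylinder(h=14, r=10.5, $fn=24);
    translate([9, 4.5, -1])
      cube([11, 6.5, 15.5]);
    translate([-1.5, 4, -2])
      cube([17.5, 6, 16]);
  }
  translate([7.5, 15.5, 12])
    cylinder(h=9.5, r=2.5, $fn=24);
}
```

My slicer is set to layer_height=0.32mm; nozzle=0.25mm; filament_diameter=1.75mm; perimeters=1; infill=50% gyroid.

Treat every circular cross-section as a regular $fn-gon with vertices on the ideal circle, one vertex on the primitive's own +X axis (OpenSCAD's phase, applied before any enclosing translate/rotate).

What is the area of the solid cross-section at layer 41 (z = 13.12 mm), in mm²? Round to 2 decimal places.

At z = 13.12 mm: the r=10.5 cylinder contributes a regular 24-gon of circumradius 10.5 (area = (24/2)·10.500²·sin(360°/24) = 342.42 mm²); the cube at (9, 4.5) is present — its section is the full 11×6.5 rectangle (area 71.50 mm²); the cube at (-1.5, 4) is present — its section is the full 17.5×6 rectangle (area 105.00 mm²); Taking the first minus the rest: starting from the r=10.5 cylinder (342.42 mm²), the 11×6.5 cube at (9, 4.5) partially overlaps it — only the 0.19 mm² overlap (of its 71.50 mm²) is removed, clipping the outline; the 17.5×6 cube at (-1.5, 4) partially overlaps it — only the 52.80 mm² overlap (of its 105.00 mm²) is removed, clipping the outline — area = 289.42 mm²; the r=2.5 cylinder at (7.5, 15.5) gives a regular 24-gon of circumradius 2.5 (constant along its height) (area = (24/2)·2.500²·sin(360°/24) = 19.41 mm²); Taking the union: the 2 present regions are separate (no shared area or edge), so areas and boundary lengths simply add and each stays a separate island — area = 308.84 mm². Overall, the cross-section has 2 separate islands. Net area = 308.84 mm².

308.84 mm²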